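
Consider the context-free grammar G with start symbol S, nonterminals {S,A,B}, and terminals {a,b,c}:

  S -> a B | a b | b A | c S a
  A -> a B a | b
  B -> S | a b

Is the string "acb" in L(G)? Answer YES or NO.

Convert to CNF:
  S -> T0 B | T0 T1 | T1 A | T2 X5
  A -> T0 X3 | b
  B -> T0 B | T0 T1 | T1 A | T2 X4
  T0 -> a
  T1 -> b
  T2 -> c
  X3 -> B T0
  X4 -> S T0
  X5 -> S T0

CYK fill:
  [0..0]={T0}  "a"  orig:{}
  [1..1]={T2}  "c"  orig:{}
  [2..2]={A,T1}  "b"  orig:{A}
  [0..1]=∅  "ac"
  [1..2]=∅  "cb"
  [0..2]=∅  "acb"

S ∉ T[0,2] ⇒ NO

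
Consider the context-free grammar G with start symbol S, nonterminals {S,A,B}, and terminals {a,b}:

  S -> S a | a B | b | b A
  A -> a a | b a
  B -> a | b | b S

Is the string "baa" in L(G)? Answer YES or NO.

Convert to CNF:
  S -> S T0 | T0 B | T1 A | b
  A -> T0 T0 | T1 T0
  B -> T1 S | a | b
  T0 -> a
  T1 -> b

CYK table (by increasing span):
  [0..0]={B,S,T1}  "b"  orig:{B,S}
  [1..1]={B,T0}  "a"  orig:{B}
  [2..2]={B,T0}  "a"  orig:{B}
  [0..1]={A,S}  "ba"
  [1..2]={A,S}  "aa"
  [0..2]={B,S}  "baa"

S ∈ T[0,2] ⇒ YES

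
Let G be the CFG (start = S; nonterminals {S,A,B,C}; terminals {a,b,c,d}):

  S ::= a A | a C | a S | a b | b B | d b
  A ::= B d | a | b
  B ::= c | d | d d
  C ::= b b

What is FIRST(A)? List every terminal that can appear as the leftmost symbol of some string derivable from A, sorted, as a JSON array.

Compute FIRST by fixpoint:
[1]
  A via A→a: +{a}
  A via A→b: +{b}
  B via B→c: +{c}
  B via B→d: +{d}
  C via C→b b: +{b}
  S via S→a A: +{a}
  S via S→b B: +{b}
  S via S→d b: +{d}
  FIRST(S)={a,b,d}  FIRST(A)={a,b}  FIRST(B)={c,d}  FIRST(C)={b}
[2]
  A via A→B d: +{c,d}
  FIRST(S)={a,b,d}  FIRST(A)={a,b,c,d}  FIRST(B)={c,d}  FIRST(C)={b}
[3] (no change)
  FIRST(S)={a,b,d}  FIRST(A)={a,b,c,d}  FIRST(B)={c,d}  FIRST(C)={b}

FIRST(A) = ["a", "b", "c", "d"]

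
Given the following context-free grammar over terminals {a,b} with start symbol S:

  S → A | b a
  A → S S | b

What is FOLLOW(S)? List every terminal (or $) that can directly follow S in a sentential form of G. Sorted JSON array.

FIRST sets, iterate to fixpoint:
[1]
  A via A→b: +{b}
  S via S→A: +{b}
  FIRST[S]={b}  FIRST[A]={b}
[2] (no change)
  FIRST[S]={b}  FIRST[A]={b}

FOLLOW iteration:
FOLLOW(S) := {$}
iter 1:
  A→S S: FOLLOW(S) ⊇ FIRST(S) = {b}; new: +{b}
  S→A: FOLLOW(A) ⊇ FOLLOW(S) ⊇ {$,b}; new: +{$,b}
  S: {$,b}  A: {$,b}
iter 2: done
  S: {$,b}  A: {$,b}

FOLLOW(S) = ["$", "b"]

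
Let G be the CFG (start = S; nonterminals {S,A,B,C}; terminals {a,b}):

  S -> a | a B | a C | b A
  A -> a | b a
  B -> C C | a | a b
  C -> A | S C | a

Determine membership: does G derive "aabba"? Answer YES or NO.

CNF form of G:
  S -> T0 A | T1 B | T1 C | a
  A -> T0 T1 | a
  B -> C C | T1 T0 | a
  C -> S C | T0 T1 | a
  T0 -> b
  T1 -> a

Fill CYK table bottom-up:
  cell(0,0) a: {A,B,C,S,T1}  orig:{A,B,C,S}
  cell(1,1) a: {A,B,C,S,T1}  orig:{A,B,C,S}
  cell(2,2) b: {T0}  orig:{}
  cell(3,3) b: {T0}  orig:{}
  cell(4,4) a: {A,B,C,S,T1}  orig:{A,B,C,S}
  cell(0,1) aa: {B,C,S}
  cell(1,2) ab: {B}
  cell(2,3) bb: ∅
  cell(3,4) ba: {A,C,S}
  cell(0,2) aab: {S}
  cell(1,3) abb: ∅
  cell(2,4) bba: {S}
  cell(0,3) aabb: ∅
  cell(1,4) abba: ∅
  cell(0,4) aabba: {C}

S ∉ T[0,4] ⇒ NO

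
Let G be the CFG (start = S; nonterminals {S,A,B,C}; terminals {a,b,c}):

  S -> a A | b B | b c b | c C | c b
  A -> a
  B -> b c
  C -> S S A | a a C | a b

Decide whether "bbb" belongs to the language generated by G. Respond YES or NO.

CNF form of G:
  S -> T0 B | T0 X5 | T1 C | T1 T0 | T2 A
  A -> a
  B -> T0 T1
  C -> S X3 | T2 T0 | T2 X4
  T0 -> b
  T1 -> c
  T2 -> a
  X3 -> S A
  X4 -> T2 C
  X5 -> T1 T0

CYK fill:
  [0..0]={T0}  "b"  orig:{}
  [1..1]={T0}  "b"  orig:{}
  [2..2]={T0}  "b"  orig:{}
  [0..1]=∅  "bb"
  [1..2]=∅  "bb"
  [0..2]=∅  "bbb"

S ∉ T[0,2] ⇒ NO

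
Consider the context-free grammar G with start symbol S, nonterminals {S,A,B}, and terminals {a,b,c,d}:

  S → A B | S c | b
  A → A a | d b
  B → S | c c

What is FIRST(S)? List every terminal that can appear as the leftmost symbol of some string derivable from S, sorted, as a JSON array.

FIRST sets, iterate to fixpoint:
pass 1:
  A via A→d b: +{d}
  B via B→c c: +{c}
  S via S→A B: +{d}
  S via S→b: +{b}
  S: {b,d}  A: {d}  B: {c}
pass 2:
  B via B→S: +{b,d}
  S: {b,d}  A: {d}  B: {b,c,d}
pass 3: done
  S: {b,d}  A: {d}  B: {b,c,d}

FIRST(S) = ["b", "d"]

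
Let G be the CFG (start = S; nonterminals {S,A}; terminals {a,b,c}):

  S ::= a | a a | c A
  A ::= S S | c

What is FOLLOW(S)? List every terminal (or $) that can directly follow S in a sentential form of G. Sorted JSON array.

FIRST iteration:
iter 1:
  A via A→c: +{c}
  S via S→a: +{a}
  S via S→c A: +{c}
  FIRST[S]={a,c}  FIRST[A]={c}
iter 2:
  A via A→S S: +{a}
  FIRST[S]={a,c}  FIRST[A]={a,c}
iter 3: (no change)
  FIRST[S]={a,c}  FIRST[A]={a,c}

FOLLOW iteration:
FOLLOW(S) := {$}
pass 1:
  A→S S: FOLLOW(S) ⊇ FIRST(S) = {a,c}; new: +{a,c}
  S→c A: FOLLOW(A) ⊇ FOLLOW(S) ⊇ {$,a,c}; new: +{$,a,c}
  FOLLOW[S]={$,a,c}  FOLLOW[A]={$,a,c}
pass 2: (no change)
  FOLLOW[S]={$,a,c}  FOLLOW[A]={$,a,c}

FOLLOW(S) = ["$", "a", "c"]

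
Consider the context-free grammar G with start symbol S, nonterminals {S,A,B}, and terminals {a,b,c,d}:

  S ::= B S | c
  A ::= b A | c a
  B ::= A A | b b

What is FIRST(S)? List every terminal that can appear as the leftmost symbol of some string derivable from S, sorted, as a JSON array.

FIRST sets, iterate to fixpoint:
pass 1:
  A via A→b A: +{b}
  A via A→c a: +{c}
  B via B→A A: +{b,c}
  S via S→B S: +{b,c}
  FIRST(S)={b,c}  FIRST(A)={b,c}  FIRST(B)={b,c}
pass 2: (no change)
  FIRST(S)={b,c}  FIRST(A)={b,c}  FIRST(B)={b,c}

FIRST(S) = ["b", "c"]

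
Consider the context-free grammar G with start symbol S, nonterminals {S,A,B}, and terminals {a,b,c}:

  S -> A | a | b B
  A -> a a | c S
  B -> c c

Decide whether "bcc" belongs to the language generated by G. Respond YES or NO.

CNF form of G:
  S -> T0 T0 | T1 S | T2 B | a
  A -> T0 T0 | T1 S
  B -> T1 T1
  T0 -> a
  T1 -> c
  T2 -> b

Fill CYK table bottom-up:
  T[0,0] 'b' = {T2}  orig:{}
  T[1,1] 'c' = {T1}  orig:{}
  T[2,2] 'c' = {T1}  orig:{}
  T[0,1] 'bc' = ∅
  T[1,2] 'cc' = {B}
  T[0,2] 'bcc' = {S}

S ∈ T[0,2] ⇒ YES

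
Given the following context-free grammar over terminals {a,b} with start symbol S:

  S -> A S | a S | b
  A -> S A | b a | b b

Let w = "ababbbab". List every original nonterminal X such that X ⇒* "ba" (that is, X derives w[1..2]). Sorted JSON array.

CNF form of G:
  S -> A S | T1 S | b
  A -> S A | T0 T0 | T0 T1
  T0 -> b
  T1 -> a

Fill CYK table bottom-up, restricted to cells inside w[1..2]:
  T[1,1] 'b' = {S,T0}  orig:{S}
  T[2,2] 'a' = {T1}  orig:{}
  T[1,2] 'ba' = {A}

Original NTs in T[1,2] deriving "ba": ["A"]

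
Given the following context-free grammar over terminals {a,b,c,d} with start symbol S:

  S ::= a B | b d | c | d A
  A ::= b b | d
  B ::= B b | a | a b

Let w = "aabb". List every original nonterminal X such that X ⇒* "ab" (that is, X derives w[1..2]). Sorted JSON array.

CNF form of G:
  S -> T0 T2 | T1 B | T2 A | c
  A -> T0 T0 | d
  B -> B T0 | T1 T0 | a
  T0 -> b
  T1 -> a
  T2 -> d

Fill CYK table bottom-up, restricted to cells inside w[1..2]:
  cell(1,1) a: {B,T1}  orig:{B}
  cell(2,2) b: {T0}  orig:{}
  cell(1,2) ab: {B}

Original NTs in T[1,2] deriving "ab": ["B"]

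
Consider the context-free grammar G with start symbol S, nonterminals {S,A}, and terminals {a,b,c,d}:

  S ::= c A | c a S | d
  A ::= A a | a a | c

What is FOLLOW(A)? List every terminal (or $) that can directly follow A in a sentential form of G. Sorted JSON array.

FIRST sets, iterate to fixpoint:
iter 1:
  A via A→a a: +{a}
  A via A→c: +{c}
  S via S→c A: +{c}
  S via S→d: +{d}
  S: {c,d}  A: {a,c}
iter 2: (stable)
  S: {c,d}  A: {a,c}

FOLLOW sets:
seed FOLLOW(S) with $
iter 1:
  A→A a: FOLLOW(A) ⊇ FIRST(a) = {a}; new: +{a}
  S→c A: FOLLOW(A) ⊇ FOLLOW(S) ⊇ {$}; new: +{$}
  S: {$}  A: {$,a}
iter 2: done
  S: {$}  A: {$,a}

FOLLOW(A) = ["$", "a"]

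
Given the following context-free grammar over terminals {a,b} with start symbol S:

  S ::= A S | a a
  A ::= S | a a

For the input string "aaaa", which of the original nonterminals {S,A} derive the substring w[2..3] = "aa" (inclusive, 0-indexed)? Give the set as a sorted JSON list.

Convert to CNF:
  S -> A S | T0 T0
  A -> A S | T0 T0
  T0 -> a

Fill CYK table bottom-up (cells [i..j] with 2 ≤ i ≤ j ≤ 3 only):
  cell(2,2) a: {T0}  orig:{}
  cell(3,3) a: {T0}  orig:{}
  cell(2,3) aa: {A,S}

Original NTs in T[2,3] deriving "aa": ["A", "S"]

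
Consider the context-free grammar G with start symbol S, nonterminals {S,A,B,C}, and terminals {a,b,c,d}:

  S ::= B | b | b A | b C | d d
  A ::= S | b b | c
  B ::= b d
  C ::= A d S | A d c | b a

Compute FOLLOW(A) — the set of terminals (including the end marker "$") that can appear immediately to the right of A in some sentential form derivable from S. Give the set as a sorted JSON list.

FIRST iteration:
[1]
  A via A→b b: +{b}
  A via A→c: +{c}
  B via B→b d: +{b}
  C via C→A d S: +{b,c}
  S via S→B: +{b}
  S via S→d d: +{d}
  FIRST[S]={b,d}  FIRST[A]={b,c}  FIRST[B]={b}  FIRST[C]={b,c}
[2]
  A via A→S: +{d}
  C via C→A d S: +{d}
  FIRST[S]={b,d}  FIRST[A]={b,c,d}  FIRST[B]={b}  FIRST[C]={b,c,d}
[3] (no change)
  FIRST[S]={b,d}  FIRST[A]={b,c,d}  FIRST[B]={b}  FIRST[C]={b,c,d}

FOLLOW sets:
FOLLOW(S) := {$}
iter 1:
  C→A d S: FOLLOW(A) ⊇ FIRST(d) = {d}; new: +{d}
  S→B: FOLLOW(B) ⊇ FOLLOW(S) ⊇ {$}; new: +{$}
  S→b A: FOLLOW(A) ⊇ FOLLOW(S) ⊇ {$}; new: +{$}
  S→b C: FOLLOW(C) ⊇ FOLLOW(S) ⊇ {$}; new: +{$}
  FOLLOW(S)={$}  FOLLOW(A)={$,d}  FOLLOW(B)={$}  FOLLOW(C)={$}
iter 2:
  A→S: FOLLOW(S) ⊇ FOLLOW(A) ⊇ {$,d}; new: +{d}
  S→B: FOLLOW(B) ⊇ FOLLOW(S) ⊇ {$,d}; new: +{d}
  S→b C: FOLLOW(C) ⊇ FOLLOW(S) ⊇ {$,d}; new: +{d}
  FOLLOW(S)={$,d}  FOLLOW(A)={$,d}  FOLLOW(B)={$,d}  FOLLOW(C)={$,d}
iter 3: — fixpoint
  FOLLOW(S)={$,d}  FOLLOW(A)={$,d}  FOLLOW(B)={$,d}  FOLLOW(C)={$,d}

FOLLOW(A) = ["$", "d"]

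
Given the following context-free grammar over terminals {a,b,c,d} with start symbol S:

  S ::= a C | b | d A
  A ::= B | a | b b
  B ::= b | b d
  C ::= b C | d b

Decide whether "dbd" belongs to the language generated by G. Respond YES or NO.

Convert to CNF:
  S -> T1 A | T2 C | b
  A -> T0 T0 | T0 T1 | a | b
  B -> T0 T1 | b
  C -> T0 C | T1 T0
  T0 -> b
  T1 -> d
  T2 -> a

CYK fill:
  cell(0,0) d: {T1}  orig:{}
  cell(1,1) b: {A,B,S,T0}  orig:{A,B,S}
  cell(2,2) d: {T1}  orig:{}
  cell(0,1) db: {C,S}
  cell(1,2) bd: {A,B}
  cell(0,2) dbd: {S}

S ∈ T[0,2] ⇒ YES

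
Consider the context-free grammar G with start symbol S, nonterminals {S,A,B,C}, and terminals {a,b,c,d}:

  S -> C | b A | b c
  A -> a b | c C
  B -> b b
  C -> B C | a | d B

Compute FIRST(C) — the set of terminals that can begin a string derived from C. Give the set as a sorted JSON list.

FIRST iteration:
pass 1:
  A via A→a b: +{a}
  A via A→c C: +{c}
  B via B→b b: +{b}
  C via C→B C: +{b}
  C via C→a: +{a}
  C via C→d B: +{d}
  S via S→C: +{a,b,d}
  FIRST[S]={a,b,d}  FIRST[A]={a,c}  FIRST[B]={b}  FIRST[C]={a,b,d}
pass 2: done
  FIRST[S]={a,b,d}  FIRST[A]={a,c}  FIRST[B]={b}  FIRST[C]={a,b,d}

FIRST(C) = ["a", "b", "d"]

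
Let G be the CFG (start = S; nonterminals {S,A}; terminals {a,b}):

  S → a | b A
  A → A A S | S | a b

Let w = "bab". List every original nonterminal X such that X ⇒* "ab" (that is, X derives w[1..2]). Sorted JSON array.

Convert to CNF:
  S -> T1 A | a
  A -> A X2 | T0 T1 | T1 A | a
  T0 -> a
  T1 -> b
  X2 -> A S

Fill CYK table bottom-up, restricted to cells inside w[1..2]:
  [1..1]={A,S,T0}  "a"  orig:{A,S}
  [2..2]={T1}  "b"  orig:{}
  [1..2]={A}  "ab"

Original NTs in T[1,2] deriving "ab": ["A"]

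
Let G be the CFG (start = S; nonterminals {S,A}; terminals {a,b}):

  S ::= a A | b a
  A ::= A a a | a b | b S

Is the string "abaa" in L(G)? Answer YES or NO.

Convert to CNF:
  S -> T0 A | T1 T0
  A -> A X2 | T0 T1 | T1 S
  T0 -> a
  T1 -> b
  X2 -> T0 T0

CYK fill:
  T[0,0] 'a' = {T0}  orig:{}
  T[1,1] 'b' = {T1}  orig:{}
  T[2,2] 'a' = {T0}  orig:{}
  T[3,3] 'a' = {T0}  orig:{}
  T[0,1] 'ab' = {A}
  T[1,2] 'ba' = {S}
  T[2,3] 'aa' = {X2}  orig:{}
  T[0,2] 'aba' = ∅
  T[1,3] 'baa' = ∅
  T[0,3] 'abaa' = {A}

S ∉ T[0,3] ⇒ NO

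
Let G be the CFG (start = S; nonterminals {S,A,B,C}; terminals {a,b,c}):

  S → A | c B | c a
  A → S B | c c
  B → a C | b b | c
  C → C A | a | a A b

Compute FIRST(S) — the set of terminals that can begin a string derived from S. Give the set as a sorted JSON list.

FIRST sets, iterate to fixpoint:
round 1:
  A via A→c c: +{c}
  B via B→a C: +{a}
  B via B→b b: +{b}
  B via B→c: +{c}
  C via C→a: +{a}
  S via S→A: +{c}
  FIRST[S]={c}  FIRST[A]={c}  FIRST[B]={a,b,c}  FIRST[C]={a}
round 2: (no change)
  FIRST[S]={c}  FIRST[A]={c}  FIRST[B]={a,b,c}  FIRST[C]={a}

FIRST(S) = ["c"]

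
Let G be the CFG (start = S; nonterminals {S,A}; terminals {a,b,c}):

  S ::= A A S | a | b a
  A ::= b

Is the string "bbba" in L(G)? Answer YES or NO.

CNF form of G:
  S -> A X2 | T0 T1 | a
  A -> b
  T0 -> b
  T1 -> a
  X2 -> A S

CYK fill:
  cell(0,0) b: {A,T0}  orig:{A}
  cell(1,1) b: {A,T0}  orig:{A}
  cell(2,2) b: {A,T0}  orig:{A}
  cell(3,3) a: {S,T1}  orig:{S}
  cell(0,1) bb: ∅
  cell(1,2) bb: ∅
  cell(2,3) ba: {S,X2}  orig:{S}
  cell(0,2) bbb: ∅
  cell(1,3) bba: {S,X2}  orig:{S}
  cell(0,3) bbba: {S,X2}  orig:{S}

S ∈ T[0,3] ⇒ YES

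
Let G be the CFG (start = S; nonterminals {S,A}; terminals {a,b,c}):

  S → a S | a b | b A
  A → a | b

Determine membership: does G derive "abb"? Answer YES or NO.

CNF form of G:
  S -> T0 S | T0 T1 | T1 A
  A -> a | b
  T0 -> a
  T1 -> b

Fill CYK table bottom-up:
  [0..0]={A,T0}  "a"  orig:{A}
  [1..1]={A,T1}  "b"  orig:{A}
  [2..2]={A,T1}  "b"  orig:{A}
  [0..1]={S}  "ab"
  [1..2]={S}  "bb"
  [0..2]={S}  "abb"

S ∈ T[0,2] ⇒ YES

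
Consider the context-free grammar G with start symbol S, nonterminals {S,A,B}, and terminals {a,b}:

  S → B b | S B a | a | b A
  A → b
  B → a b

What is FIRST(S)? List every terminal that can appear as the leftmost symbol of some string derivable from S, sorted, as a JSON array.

FIRST iteration:
iter 1:
  A via A→b: +{b}
  B via B→a b: +{a}
  S via S→B b: +{a}
  S via S→b A: +{b}
  FIRST[S]={a,b}  FIRST[A]={b}  FIRST[B]={a}
iter 2: (stable)
  FIRST[S]={a,b}  FIRST[A]={b}  FIRST[B]={a}

FIRST(S) = ["a", "b"]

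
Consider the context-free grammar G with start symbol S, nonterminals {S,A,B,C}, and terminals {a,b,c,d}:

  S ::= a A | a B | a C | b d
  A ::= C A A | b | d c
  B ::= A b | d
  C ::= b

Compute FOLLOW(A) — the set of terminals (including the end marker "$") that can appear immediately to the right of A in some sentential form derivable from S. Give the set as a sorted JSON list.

FIRST iteration:
pass 1:
  A via A→b: +{b}
  A via A→d c: +{d}
  B via B→A b: +{b,d}
  C via C→b: +{b}
  S via S→a A: +{a}
  S via S→b d: +{b}
  S: {a,b}  A: {b,d}  B: {b,d}  C: {b}
pass 2: (stable)
  S: {a,b}  A: {b,d}  B: {b,d}  C: {b}

FOLLOW sets:
seed FOLLOW(S) with $
[1]
  A→C A A: FOLLOW(C) ⊇ FIRST(A) = {b,d}; new: +{b,d}
  A→C A A: FOLLOW(A) ⊇ FIRST(A) = {b,d}; new: +{b,d}
  S→a A: FOLLOW(A) ⊇ FOLLOW(S) ⊇ {$}; new: +{$}
  S→a B: FOLLOW(B) ⊇ FOLLOW(S) ⊇ {$}; new: +{$}
  S→a C: FOLLOW(C) ⊇ FOLLOW(S) ⊇ {$}; new: +{$}
  S: {$}  A: {$,b,d}  B: {$}  C: {$,b,d}
[2] (stable)
  S: {$}  A: {$,b,d}  B: {$}  C: {$,b,d}

FOLLOW(A) = ["$", "b", "d"]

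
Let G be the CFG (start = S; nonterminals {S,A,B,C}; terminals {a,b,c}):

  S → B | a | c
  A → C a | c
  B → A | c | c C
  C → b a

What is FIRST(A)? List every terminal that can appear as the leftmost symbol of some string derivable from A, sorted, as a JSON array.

FIRST iteration:
[1]
  A via A→c: +{c}
  B via B→A: +{c}
  C via C→b a: +{b}
  S via S→B: +{c}
  S via S→a: +{a}
  FIRST[S]={a,c}  FIRST[A]={c}  FIRST[B]={c}  FIRST[C]={b}
[2]
  A via A→C a: +{b}
  B via B→A: +{b}
  S via S→B: +{b}
  FIRST[S]={a,b,c}  FIRST[A]={b,c}  FIRST[B]={b,c}  FIRST[C]={b}
[3] (stable)
  FIRST[S]={a,b,c}  FIRST[A]={b,c}  FIRST[B]={b,c}  FIRST[C]={b}

FIRST(A) = ["b", "c"]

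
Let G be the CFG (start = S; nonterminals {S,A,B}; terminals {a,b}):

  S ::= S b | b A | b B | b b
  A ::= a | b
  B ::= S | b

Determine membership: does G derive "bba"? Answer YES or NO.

CNF form of G:
  S -> S T0 | T0 A | T0 B | T0 T0
  A -> a | b
  B -> S T0 | T0 A | T0 B | T0 T0 | b
  T0 -> b

CYK fill:
  cell(0,0) b: {A,B,T0}  orig:{A,B}
  cell(1,1) b: {A,B,T0}  orig:{A,B}
  cell(2,2) a: {A}
  cell(0,1) bb: {B,S}
  cell(1,2) ba: {B,S}
  cell(0,2) bba: {B,S}

S ∈ T[0,2] ⇒ YES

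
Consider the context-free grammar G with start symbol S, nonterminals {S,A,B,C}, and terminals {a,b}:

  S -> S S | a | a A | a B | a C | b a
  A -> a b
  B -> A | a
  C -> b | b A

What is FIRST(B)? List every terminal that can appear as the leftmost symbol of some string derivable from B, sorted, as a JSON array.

Compute FIRST by fixpoint:
pass 1:
  A via A→a b: +{a}
  B via B→A: +{a}
  C via C→b: +{b}
  S via S→a: +{a}
  S via S→b a: +{b}
  FIRST(S)={a,b}  FIRST(A)={a}  FIRST(B)={a}  FIRST(C)={b}
pass 2: done
  FIRST(S)={a,b}  FIRST(A)={a}  FIRST(B)={a}  FIRST(C)={b}

FIRST(B) = ["a"]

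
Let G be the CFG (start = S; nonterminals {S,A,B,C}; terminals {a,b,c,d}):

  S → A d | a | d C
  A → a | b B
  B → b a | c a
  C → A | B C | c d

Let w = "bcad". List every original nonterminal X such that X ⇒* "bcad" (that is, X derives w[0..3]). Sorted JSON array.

CNF form of G:
  S -> A T3 | T3 C | a
  A -> T0 B | a
  B -> T0 T1 | T2 T1
  C -> B C | T0 B | T2 T3 | a
  T0 -> b
  T1 -> a
  T2 -> c
  T3 -> d

CYK table (by increasing span), restricted to cells inside w[0..3]:
  T[0,0] 'b' = {T0}  orig:{}
  T[1,1] 'c' = {T2}  orig:{}
  T[2,2] 'a' = {A,C,S,T1}  orig:{A,C,S}
  T[3,3] 'd' = {T3}  orig:{}
  T[0,1] 'bc' = ∅
  T[1,2] 'ca' = {B}
  T[2,3] 'ad' = {S}
  T[0,2] 'bca' = {A,C}
  T[1,3] 'cad' = ∅
  T[0,3] 'bcad' = {S}

Original NTs in T[0,3] deriving "bcad": ["S"]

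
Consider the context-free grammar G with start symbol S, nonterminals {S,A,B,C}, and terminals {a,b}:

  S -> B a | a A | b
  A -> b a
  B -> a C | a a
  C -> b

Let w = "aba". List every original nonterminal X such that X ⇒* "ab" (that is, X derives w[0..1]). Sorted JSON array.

Convert to CNF:
  S -> B T1 | T1 A | b
  A -> T0 T1
  B -> T1 C | T1 T1
  C -> b
  T0 -> b
  T1 -> a

CYK fill, restricted to cells inside w[0..1]:
  [0..0]={T1}  "a"  orig:{}
  [1..1]={C,S,T0}  "b"  orig:{C,S}
  [0..1]={B}  "ab"

Original NTs in T[0,1] deriving "ab": ["B"]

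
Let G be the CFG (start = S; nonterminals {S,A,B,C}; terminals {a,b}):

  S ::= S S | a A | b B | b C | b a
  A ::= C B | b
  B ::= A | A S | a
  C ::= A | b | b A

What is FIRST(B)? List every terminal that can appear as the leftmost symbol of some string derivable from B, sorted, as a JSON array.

FIRST sets, iterate to fixpoint:
[1]
  A via A→b: +{b}
  B via B→A: +{b}
  B via B→a: +{a}
  C via C→A: +{b}
  S via S→a A: +{a}
  S via S→b B: +{b}
  S: {a,b}  A: {b}  B: {a,b}  C: {b}
[2] done
  S: {a,b}  A: {b}  B: {a,b}  C: {b}

FIRST(B) = ["a", "b"]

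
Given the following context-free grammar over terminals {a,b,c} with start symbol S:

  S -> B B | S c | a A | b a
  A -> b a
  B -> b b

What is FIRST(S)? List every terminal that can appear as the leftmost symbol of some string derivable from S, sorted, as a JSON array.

Compute FIRST by fixpoint:
iter 1:
  A via A→b a: +{b}
  B via B→b b: +{b}
  S via S→B B: +{b}
  S via S→a A: +{a}
  FIRST[S]={a,b}  FIRST[A]={b}  FIRST[B]={b}
iter 2: — fixpoint
  FIRST[S]={a,b}  FIRST[A]={b}  FIRST[B]={b}

FIRST(S) = ["a", "b"]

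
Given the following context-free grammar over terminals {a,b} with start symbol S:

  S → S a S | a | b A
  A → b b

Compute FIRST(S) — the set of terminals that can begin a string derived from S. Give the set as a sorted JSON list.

Compute FIRST by fixpoint:
[1]
  A via A→b b: +{b}
  S via S→a: +{a}
  S via S→b A: +{b}
  FIRST(S)={a,b}  FIRST(A)={b}
[2] done
  FIRST(S)={a,b}  FIRST(A)={b}

FIRST(S) = ["a", "b"]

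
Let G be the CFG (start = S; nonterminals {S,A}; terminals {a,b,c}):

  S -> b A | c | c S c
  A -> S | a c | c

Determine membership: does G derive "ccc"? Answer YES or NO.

CNF form of G:
  S -> T1 X4 | T2 A | c
  A -> T0 T1 | T1 X3 | T2 A | c
  T0 -> a
  T1 -> c
  T2 -> b
  X3 -> S T1
  X4 -> S T1

CYK table (by increasing span):
  [0..0]={A,S,T1}  "c"  orig:{A,S}
  [1..1]={A,S,T1}  "c"  orig:{A,S}
  [2..2]={A,S,T1}  "c"  orig:{A,S}
  [0..1]={X3,X4}  "cc"  orig:{}
  [1..2]={X3,X4}  "cc"  orig:{}
  [0..2]={A,S}  "ccc"

S ∈ T[0,2] ⇒ YES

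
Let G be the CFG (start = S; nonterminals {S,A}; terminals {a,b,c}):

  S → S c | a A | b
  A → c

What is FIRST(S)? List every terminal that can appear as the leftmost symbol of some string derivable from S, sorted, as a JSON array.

FIRST sets, iterate to fixpoint:
round 1:
  A via A→c: +{c}
  S via S→a A: +{a}
  S via S→b: +{b}
  S: {a,b}  A: {c}
round 2: (stable)
  S: {a,b}  A: {c}

FIRST(S) = ["a", "b"]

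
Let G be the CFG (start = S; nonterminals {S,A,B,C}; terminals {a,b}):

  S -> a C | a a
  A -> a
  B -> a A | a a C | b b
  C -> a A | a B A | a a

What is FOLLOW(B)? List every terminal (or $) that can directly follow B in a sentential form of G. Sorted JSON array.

FIRST sets, iterate to fixpoint:
[1]
  A via A→a: +{a}
  B via B→a A: +{a}
  B via B→b b: +{b}
  C via C→a A: +{a}
  S via S→a C: +{a}
  FIRST[S]={a}  FIRST[A]={a}  FIRST[B]={a,b}  FIRST[C]={a}
[2] (stable)
  FIRST[S]={a}  FIRST[A]={a}  FIRST[B]={a,b}  FIRST[C]={a}

Compute FOLLOW by fixpoint:
initialize: $ ∈ FOLLOW(S)
[1]
  C→a B A: FOLLOW(B) ⊇ FIRST(A) = {a}; new: +{a}
  S→a C: FOLLOW(C) ⊇ FOLLOW(S) ⊇ {$}; new: +{$}
  S: {$}  A: {}  B: {a}  C: {$}
[2]
  B→a A: FOLLOW(A) ⊇ FOLLOW(B) ⊇ {a}; new: +{a}
  B→a a C: FOLLOW(C) ⊇ FOLLOW(B) ⊇ {a}; new: +{a}
  C→a A: FOLLOW(A) ⊇ FOLLOW(C) ⊇ {$,a}; new: +{$}
  S: {$}  A: {$,a}  B: {a}  C: {$,a}
[3] done
  S: {$}  A: {$,a}  B: {a}  C: {$,a}

FOLLOW(B) = ["a"]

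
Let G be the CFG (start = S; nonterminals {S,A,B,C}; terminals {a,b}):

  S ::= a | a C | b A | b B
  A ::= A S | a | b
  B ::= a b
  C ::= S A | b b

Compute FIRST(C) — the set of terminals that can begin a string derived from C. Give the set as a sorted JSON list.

FIRST iteration:
pass 1:
  A via A→a: +{a}
  A via A→b: +{b}
  B via B→a b: +{a}
  C via C→b b: +{b}
  S via S→a: +{a}
  S via S→b A: +{b}
  FIRST(S)={a,b}  FIRST(A)={a,b}  FIRST(B)={a}  FIRST(C)={b}
pass 2:
  C via C→S A: +{a}
  FIRST(S)={a,b}  FIRST(A)={a,b}  FIRST(B)={a}  FIRST(C)={a,b}
pass 3: done
  FIRST(S)={a,b}  FIRST(A)={a,b}  FIRST(B)={a}  FIRST(C)={a,b}

FIRST(C) = ["a", "b"]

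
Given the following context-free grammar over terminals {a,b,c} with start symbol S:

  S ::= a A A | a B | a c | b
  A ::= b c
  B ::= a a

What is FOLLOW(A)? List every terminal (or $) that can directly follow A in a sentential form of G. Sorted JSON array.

FIRST sets, iterate to fixpoint:
iter 1:
  A via A→b c: +{b}
  B via B→a a: +{a}
  S via S→a A A: +{a}
  S via S→b: +{b}
  FIRST[S]={a,b}  FIRST[A]={b}  FIRST[B]={a}
iter 2: done
  FIRST[S]={a,b}  FIRST[A]={b}  FIRST[B]={a}

FOLLOW iteration:
initialize: $ ∈ FOLLOW(S)
pass 1:
  S→a A A: FOLLOW(A) ⊇ FIRST(A) = {b}; new: +{b}
  S→a A A: FOLLOW(A) ⊇ FOLLOW(S) ⊇ {$}; new: +{$}
  S→a B: FOLLOW(B) ⊇ FOLLOW(S) ⊇ {$}; new: +{$}
  FOLLOW(S)={$}  FOLLOW(A)={$,b}  FOLLOW(B)={$}
pass 2: (no change)
  FOLLOW(S)={$}  FOLLOW(A)={$,b}  FOLLOW(B)={$}

FOLLOW(A) = ["$", "b"]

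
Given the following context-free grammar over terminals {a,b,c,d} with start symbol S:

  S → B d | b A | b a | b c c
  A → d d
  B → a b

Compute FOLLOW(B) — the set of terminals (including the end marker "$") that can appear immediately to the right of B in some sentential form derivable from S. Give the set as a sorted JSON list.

Compute FIRST by fixpoint:
round 1:
  A via A→d d: +{d}
  B via B→a b: +{a}
  S via S→B d: +{a}
  S via S→b A: +{b}
  FIRST[S]={a,b}  FIRST[A]={d}  FIRST[B]={a}
round 2: (no change)
  FIRST[S]={a,b}  FIRST[A]={d}  FIRST[B]={a}

FOLLOW iteration:
seed FOLLOW(S) with $
round 1:
  S→B d: FOLLOW(B) ⊇ FIRST(d) = {d}; new: +{d}
  S→b A: FOLLOW(A) ⊇ FOLLOW(S) ⊇ {$}; new: +{$}
  FOLLOW(S)={$}  FOLLOW(A)={$}  FOLLOW(B)={d}
round 2: — fixpoint
  FOLLOW(S)={$}  FOLLOW(A)={$}  FOLLOW(B)={d}

FOLLOW(B) = ["d"]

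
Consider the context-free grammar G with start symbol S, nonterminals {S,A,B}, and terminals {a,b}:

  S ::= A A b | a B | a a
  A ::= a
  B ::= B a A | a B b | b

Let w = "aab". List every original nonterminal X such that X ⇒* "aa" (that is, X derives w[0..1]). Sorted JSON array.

Convert to CNF:
  S -> A X4 | T0 B | T0 T0
  A -> a
  B -> B X2 | T0 X3 | b
  T0 -> a
  T1 -> b
  X2 -> T0 A
  X3 -> B T1
  X4 -> A T1

CYK fill (cells [i..j] with 0 ≤ i ≤ j ≤ 1 only):
  cell(0,0) a: {A,T0}  orig:{A}
  cell(1,1) a: {A,T0}  orig:{A}
  cell(0,1) aa: {S,X2}  orig:{S}

Original NTs in T[0,1] deriving "aa": ["S"]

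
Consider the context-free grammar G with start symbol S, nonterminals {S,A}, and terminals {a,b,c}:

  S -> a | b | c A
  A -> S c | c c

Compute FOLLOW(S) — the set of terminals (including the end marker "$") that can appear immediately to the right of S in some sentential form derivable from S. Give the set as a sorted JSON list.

Compute FIRST by fixpoint:
iter 1:
  A via A→c c: +{c}
  S via S→a: +{a}
  S via S→b: +{b}
  S via S→c A: +{c}
  FIRST[S]={a,b,c}  FIRST[A]={c}
iter 2:
  A via A→S c: +{a,b}
  FIRST[S]={a,b,c}  FIRST[A]={a,b,c}
iter 3: — fixpoint
  FIRST[S]={a,b,c}  FIRST[A]={a,b,c}

Compute FOLLOW by fixpoint:
FOLLOW(S) := {$}
iter 1:
  A→S c: FOLLOW(S) ⊇ FIRST(c) = {c}; new: +{c}
  S→c A: FOLLOW(A) ⊇ FOLLOW(S) ⊇ {$,c}; new: +{$,c}
  S: {$,c}  A: {$,c}
iter 2: done
  S: {$,c}  A: {$,c}

FOLLOW(S) = ["$", "c"]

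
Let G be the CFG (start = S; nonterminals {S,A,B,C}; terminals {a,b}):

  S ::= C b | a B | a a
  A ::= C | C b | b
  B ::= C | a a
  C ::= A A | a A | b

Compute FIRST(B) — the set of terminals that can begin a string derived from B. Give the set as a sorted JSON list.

FIRST iteration:
[1]
  A via A→b: +{b}
  B via B→a a: +{a}
  C via C→A A: +{b}
  C via C→a A: +{a}
  S via S→C b: +{a,b}
  FIRST[S]={a,b}  FIRST[A]={b}  FIRST[B]={a}  FIRST[C]={a,b}
[2]
  A via A→C: +{a}
  B via B→C: +{b}
  FIRST[S]={a,b}  FIRST[A]={a,b}  FIRST[B]={a,b}  FIRST[C]={a,b}
[3] (no change)
  FIRST[S]={a,b}  FIRST[A]={a,b}  FIRST[B]={a,b}  FIRST[C]={a,b}

FIRST(B) = ["a", "b"]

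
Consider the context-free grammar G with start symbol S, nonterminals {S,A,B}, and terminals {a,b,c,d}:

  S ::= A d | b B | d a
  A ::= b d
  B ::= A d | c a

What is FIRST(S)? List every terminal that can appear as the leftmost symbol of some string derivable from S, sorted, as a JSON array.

FIRST iteration:
[1]
  A via A→b d: +{b}
  B via B→A d: +{b}
  B via B→c a: +{c}
  S via S→A d: +{b}
  S via S→d a: +{d}
  FIRST[S]={b,d}  FIRST[A]={b}  FIRST[B]={b,c}
[2] — fixpoint
  FIRST[S]={b,d}  FIRST[A]={b}  FIRST[B]={b,c}

FIRST(S) = ["b", "d"]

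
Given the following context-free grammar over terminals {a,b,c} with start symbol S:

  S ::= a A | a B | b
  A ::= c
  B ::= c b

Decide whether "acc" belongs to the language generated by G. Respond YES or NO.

Convert to CNF:
  S -> T2 A | T2 B | b
  A -> c
  B -> T0 T1
  T0 -> c
  T1 -> b
  T2 -> a

Fill CYK table bottom-up:
  T[0,0] 'a' = {T2}  orig:{}
  T[1,1] 'c' = {A,T0}  orig:{A}
  T[2,2] 'c' = {A,T0}  orig:{A}
  T[0,1] 'ac' = {S}
  T[1,2] 'cc' = ∅
  T[0,2] 'acc' = ∅

S ∉ T[0,2] ⇒ NO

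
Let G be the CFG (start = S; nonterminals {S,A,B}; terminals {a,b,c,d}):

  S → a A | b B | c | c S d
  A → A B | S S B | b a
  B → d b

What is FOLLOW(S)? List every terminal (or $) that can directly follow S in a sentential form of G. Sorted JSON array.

FIRST sets, iterate to fixpoint:
round 1:
  A via A→b a: +{b}
  B via B→d b: +{d}
  S via S→a A: +{a}
  S via S→b B: +{b}
  S via S→c: +{c}
  FIRST[S]={a,b,c}  FIRST[A]={b}  FIRST[B]={d}
round 2:
  A via A→S S B: +{a,c}
  FIRST[S]={a,b,c}  FIRST[A]={a,b,c}  FIRST[B]={d}
round 3: — fixpoint
  FIRST[S]={a,b,c}  FIRST[A]={a,b,c}  FIRST[B]={d}

FOLLOW sets:
FOLLOW(S) := {$}
[1]
  A→A B: FOLLOW(A) ⊇ FIRST(B) = {d}; new: +{d}
  A→A B: FOLLOW(B) ⊇ FOLLOW(A) ⊇ {d}; new: +{d}
  A→S S B: FOLLOW(S) ⊇ FIRST(S) = {a,b,c}; new: +{a,b,c}
  A→S S B: FOLLOW(S) ⊇ FIRST(B) = {d}; new: +{d}
  S→a A: FOLLOW(A) ⊇ FOLLOW(S) ⊇ {$,a,b,c,d}; new: +{$,a,b,c}
  S→b B: FOLLOW(B) ⊇ FOLLOW(S) ⊇ {$,a,b,c,d}; new: +{$,a,b,c}
  FOLLOW[S]={$,a,b,c,d}  FOLLOW[A]={$,a,b,c,d}  FOLLOW[B]={$,a,b,c,d}
[2] — fixpoint
  FOLLOW[S]={$,a,b,c,d}  FOLLOW[A]={$,a,b,c,d}  FOLLOW[B]={$,a,b,c,d}

FOLLOW(S) = ["$", "a", "b", "c", "d"]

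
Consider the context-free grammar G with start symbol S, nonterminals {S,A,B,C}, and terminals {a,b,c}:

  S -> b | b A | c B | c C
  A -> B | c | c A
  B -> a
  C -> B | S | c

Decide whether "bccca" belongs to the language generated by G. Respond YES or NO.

Convert to CNF:
  S -> T0 B | T0 C | T1 A | b
  A -> T0 A | a | c
  B -> a
  C -> T0 B | T0 C | T1 A | a | b | c
  T0 -> c
  T1 -> b

CYK table (by increasing span):
  T[0,0] 'b' = {C,S,T1}  orig:{C,S}
  T[1,1] 'c' = {A,C,T0}  orig:{A,C}
  T[2,2] 'c' = {A,C,T0}  orig:{A,C}
  T[3,3] 'c' = {A,C,T0}  orig:{A,C}
  T[4,4] 'a' = {A,B,C}
  T[0,1] 'bc' = {C,S}
  T[1,2] 'cc' = {A,C,S}
  T[2,3] 'cc' = {A,C,S}
  T[3,4] 'ca' = {A,C,S}
  T[0,2] 'bcc' = {C,S}
  T[1,3] 'ccc' = {A,C,S}
  T[2,4] 'cca' = {A,C,S}
  T[0,3] 'bccc' = {C,S}
  T[1,4] 'ccca' = {A,C,S}
  T[0,4] 'bccca' = {C,S}

S ∈ T[0,4] ⇒ YES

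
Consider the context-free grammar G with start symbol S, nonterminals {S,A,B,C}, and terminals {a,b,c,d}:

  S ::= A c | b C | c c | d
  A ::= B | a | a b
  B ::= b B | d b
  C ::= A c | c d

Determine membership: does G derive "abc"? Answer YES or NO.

CNF form of G:
  S -> A T3 | T1 C | T3 T3 | d
  A -> T0 T1 | T1 B | T2 T1 | a
  B -> T1 B | T2 T1
  C -> A T3 | T3 T2
  T0 -> a
  T1 -> b
  T2 -> d
  T3 -> c

CYK table (by increasing span):
  T[0,0] 'a' = {A,T0}  orig:{A}
  T[1,1] 'b' = {T1}  orig:{}
  T[2,2] 'c' = {T3}  orig:{}
  T[0,1] 'ab' = {A}
  T[1,2] 'bc' = ∅
  T[0,2] 'abc' = {C,S}

S ∈ T[0,2] ⇒ YES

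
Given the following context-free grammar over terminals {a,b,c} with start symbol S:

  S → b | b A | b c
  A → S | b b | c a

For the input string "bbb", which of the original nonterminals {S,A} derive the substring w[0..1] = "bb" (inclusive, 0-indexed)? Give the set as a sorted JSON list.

CNF form of G:
  S -> T0 A | T0 T1 | b
  A -> T0 A | T0 T0 | T0 T1 | T1 T2 | b
  T0 -> b
  T1 -> c
  T2 -> a

Fill CYK table bottom-up — only the sub-triangle for w[0..1]:
  [0..0]={A,S,T0}  "b"  orig:{A,S}
  [1..1]={A,S,T0}  "b"  orig:{A,S}
  [0..1]={A,S}  "bb"

Original NTs in T[0,1] deriving "bb": ["A", "S"]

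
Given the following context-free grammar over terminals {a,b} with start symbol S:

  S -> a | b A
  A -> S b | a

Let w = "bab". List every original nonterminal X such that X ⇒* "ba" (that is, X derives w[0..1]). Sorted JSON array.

Convert to CNF:
  S -> T0 A | a
  A -> S T0 | a
  T0 -> b

Fill CYK table bottom-up, restricted to cells inside w[0..1]:
  cell(0,0) b: {T0}  orig:{}
  cell(1,1) a: {A,S}
  cell(0,1) ba: {S}

Original NTs in T[0,1] deriving "ba": ["S"]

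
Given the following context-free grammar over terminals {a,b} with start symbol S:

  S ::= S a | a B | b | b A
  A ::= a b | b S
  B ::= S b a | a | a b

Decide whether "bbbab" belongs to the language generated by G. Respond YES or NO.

CNF form of G:
  S -> S T0 | T0 B | T1 A | b
  A -> T0 T1 | T1 S
  B -> S X2 | T0 T1 | a
  T0 -> a
  T1 -> b
  X2 -> T1 T0

CYK fill:
  [0..0]={S,T1}  "b"  orig:{S}
  [1..1]={S,T1}  "b"  orig:{S}
  [2..2]={S,T1}  "b"  orig:{S}
  [3..3]={B,T0}  "a"  orig:{B}
  [4..4]={S,T1}  "b"  orig:{S}
  [0..1]={A}  "bb"
  [1..2]={A}  "bb"
  [2..3]={S,X2}  "ba"  orig:{S}
  [3..4]={A,B}  "ab"
  [0..2]={S}  "bbb"
  [1..3]={A,B}  "bba"
  [2..4]={S}  "bab"
  [0..3]={S}  "bbba"
  [1..4]={A}  "bbab"
  [0..4]={S}  "bbbab"

S ∈ T[0,4] ⇒ YES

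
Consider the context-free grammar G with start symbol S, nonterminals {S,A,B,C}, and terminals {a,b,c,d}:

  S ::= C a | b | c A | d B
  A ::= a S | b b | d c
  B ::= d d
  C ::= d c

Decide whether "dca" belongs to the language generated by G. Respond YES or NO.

CNF form of G:
  S -> C T0 | T2 B | T3 A | b
  A -> T0 S | T1 T1 | T2 T3
  B -> T2 T2
  C -> T2 T3
  T0 -> a
  T1 -> b
  T2 -> d
  T3 -> c

CYK fill:
  cell(0,0) d: {T2}  orig:{}
  cell(1,1) c: {T3}  orig:{}
  cell(2,2) a: {T0}  orig:{}
  cell(0,1) dc: {A,C}
  cell(1,2) ca: ∅
  cell(0,2) dca: {S}

S ∈ T[0,2] ⇒ YES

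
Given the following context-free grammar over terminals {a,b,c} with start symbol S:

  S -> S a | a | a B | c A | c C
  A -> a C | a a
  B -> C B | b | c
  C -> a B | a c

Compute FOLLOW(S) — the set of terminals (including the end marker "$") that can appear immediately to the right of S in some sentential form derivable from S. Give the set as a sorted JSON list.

FIRST iteration:
[1]
  A via A→a C: +{a}
  B via B→b: +{b}
  B via B→c: +{c}
  C via C→a B: +{a}
  S via S→a: +{a}
  S via S→c A: +{c}
  S: {a,c}  A: {a}  B: {b,c}  C: {a}
[2]
  B via B→C B: +{a}
  S: {a,c}  A: {a}  B: {a,b,c}  C: {a}
[3] (no change)
  S: {a,c}  A: {a}  B: {a,b,c}  C: {a}

FOLLOW sets:
seed FOLLOW(S) with $
pass 1:
  B→C B: FOLLOW(C) ⊇ FIRST(B) = {a,b,c}; new: +{a,b,c}
  C→a B: FOLLOW(B) ⊇ FOLLOW(C) ⊇ {a,b,c}; new: +{a,b,c}
  S→S a: FOLLOW(S) ⊇ FIRST(a) = {a}; new: +{a}
  S→a B: FOLLOW(B) ⊇ FOLLOW(S) ⊇ {$,a}; new: +{$}
  S→c A: FOLLOW(A) ⊇ FOLLOW(S) ⊇ {$,a}; new: +{$,a}
  S→c C: FOLLOW(C) ⊇ FOLLOW(S) ⊇ {$,a}; new: +{$}
  FOLLOW(S)={$,a}  FOLLOW(A)={$,a}  FOLLOW(B)={$,a,b,c}  FOLLOW(C)={$,a,b,c}
pass 2: (stable)
  FOLLOW(S)={$,a}  FOLLOW(A)={$,a}  FOLLOW(B)={$,a,b,c}  FOLLOW(C)={$,a,b,c}

FOLLOW(S) = ["$", "a"]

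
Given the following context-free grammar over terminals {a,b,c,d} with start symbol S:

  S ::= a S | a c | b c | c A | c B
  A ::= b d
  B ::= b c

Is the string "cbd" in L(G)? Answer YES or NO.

CNF form of G:
  S -> T0 T2 | T2 A | T2 B | T3 S | T3 T2
  A -> T0 T1
  B -> T0 T2
  T0 -> b
  T1 -> d
  T2 -> c
  T3 -> a

CYK fill:
  T[0,0] 'c' = {T2}  orig:{}
  T[1,1] 'b' = {T0}  orig:{}
  T[2,2] 'd' = {T1}  orig:{}
  T[0,1] 'cb' = ∅
  T[1,2] 'bd' = {A}
  T[0,2] 'cbd' = {S}

S ∈ T[0,2] ⇒ YES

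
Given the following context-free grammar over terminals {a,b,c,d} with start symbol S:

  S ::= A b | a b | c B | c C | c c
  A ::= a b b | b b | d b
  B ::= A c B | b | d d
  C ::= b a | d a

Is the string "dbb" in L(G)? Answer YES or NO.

Convert to CNF:
  S -> A T1 | T0 T1 | T3 B | T3 C | T3 T3
  A -> T0 X4 | T1 T1 | T2 T1
  B -> A X5 | T2 T2 | b
  C -> T1 T0 | T2 T0
  T0 -> a
  T1 -> b
  T2 -> d
  T3 -> c
  X4 -> T1 T1
  X5 -> T3 B

Fill CYK table bottom-up:
  cell(0,0) d: {T2}  orig:{}
  cell(1,1) b: {B,T1}  orig:{B}
  cell(2,2) b: {B,T1}  orig:{B}
  cell(0,1) db: {A}
  cell(1,2) bb: {A,X4}  orig:{A}
  cell(0,2) dbb: {S}

S ∈ T[0,2] ⇒ YES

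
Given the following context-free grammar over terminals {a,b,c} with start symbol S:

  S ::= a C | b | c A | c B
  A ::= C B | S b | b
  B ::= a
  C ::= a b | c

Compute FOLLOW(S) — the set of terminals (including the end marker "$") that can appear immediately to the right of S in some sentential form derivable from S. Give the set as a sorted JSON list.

Compute FIRST by fixpoint:
pass 1:
  A via A→b: +{b}
  B via B→a: +{a}
  C via C→a b: +{a}
  C via C→c: +{c}
  S via S→a C: +{a}
  S via S→b: +{b}
  S via S→c A: +{c}
  FIRST[S]={a,b,c}  FIRST[A]={b}  FIRST[B]={a}  FIRST[C]={a,c}
pass 2:
  A via A→C B: +{a,c}
  FIRST[S]={a,b,c}  FIRST[A]={a,b,c}  FIRST[B]={a}  FIRST[C]={a,c}
pass 3: done
  FIRST[S]={a,b,c}  FIRST[A]={a,b,c}  FIRST[B]={a}  FIRST[C]={a,c}

FOLLOW sets:
FOLLOW(S) := {$}
[1]
  A→C B: FOLLOW(C) ⊇ FIRST(B) = {a}; new: +{a}
  A→S b: FOLLOW(S) ⊇ FIRST(b) = {b}; new: +{b}
  S→a C: FOLLOW(C) ⊇ FOLLOW(S) ⊇ {$,b}; new: +{$,b}
  S→c A: FOLLOW(A) ⊇ FOLLOW(S) ⊇ {$,b}; new: +{$,b}
  S→c B: FOLLOW(B) ⊇ FOLLOW(S) ⊇ {$,b}; new: +{$,b}
  S: {$,b}  A: {$,b}  B: {$,b}  C: {$,a,b}
[2] — fixpoint
  S: {$,b}  A: {$,b}  B: {$,b}  C: {$,a,b}

FOLLOW(S) = ["$", "b"]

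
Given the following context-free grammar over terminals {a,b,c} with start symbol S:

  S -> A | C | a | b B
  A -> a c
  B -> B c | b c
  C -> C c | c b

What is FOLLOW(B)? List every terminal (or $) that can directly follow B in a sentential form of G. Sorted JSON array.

Compute FIRST by fixpoint:
round 1:
  A via A→a c: +{a}
  B via B→b c: +{b}
  C via C→c b: +{c}
  S via S→A: +{a}
  S via S→C: +{c}
  S via S→b B: +{b}
  S: {a,b,c}  A: {a}  B: {b}  C: {c}
round 2: done
  S: {a,b,c}  A: {a}  B: {b}  C: {c}

Compute FOLLOW by fixpoint:
initialize: $ ∈ FOLLOW(S)
[1]
  B→B c: FOLLOW(B) ⊇ FIRST(c) = {c}; new: +{c}
  C→C c: FOLLOW(C) ⊇ FIRST(c) = {c}; new: +{c}
  S→A: FOLLOW(A) ⊇ FOLLOW(S) ⊇ {$}; new: +{$}
  S→C: FOLLOW(C) ⊇ FOLLOW(S) ⊇ {$}; new: +{$}
  S→b B: FOLLOW(B) ⊇ FOLLOW(S) ⊇ {$}; new: +{$}
  FOLLOW(S)={$}  FOLLOW(A)={$}  FOLLOW(B)={$,c}  FOLLOW(C)={$,c}
[2] — fixpoint
  FOLLOW(S)={$}  FOLLOW(A)={$}  FOLLOW(B)={$,c}  FOLLOW(C)={$,c}

FOLLOW(B) = ["$", "c"]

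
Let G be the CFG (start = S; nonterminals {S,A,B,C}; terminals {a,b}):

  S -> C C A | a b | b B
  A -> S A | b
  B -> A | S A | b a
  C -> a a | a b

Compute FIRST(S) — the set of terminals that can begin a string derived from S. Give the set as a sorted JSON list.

FIRST sets, iterate to fixpoint:
pass 1:
  A via A→b: +{b}
  B via B→A: +{b}
  C via C→a a: +{a}
  S via S→C C A: +{a}
  S via S→b B: +{b}
  S: {a,b}  A: {b}  B: {b}  C: {a}
pass 2:
  A via A→S A: +{a}
  B via B→A: +{a}
  S: {a,b}  A: {a,b}  B: {a,b}  C: {a}
pass 3: (stable)
  S: {a,b}  A: {a,b}  B: {a,b}  C: {a}

FIRST(S) = ["a", "b"]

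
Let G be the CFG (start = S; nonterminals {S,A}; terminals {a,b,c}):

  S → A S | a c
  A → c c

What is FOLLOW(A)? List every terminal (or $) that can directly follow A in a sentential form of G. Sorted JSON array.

FIRST iteration:
[1]
  A via A→c c: +{c}
  S via S→A S: +{c}
  S via S→a c: +{a}
  S: {a,c}  A: {c}
[2] — fixpoint
  S: {a,c}  A: {c}

FOLLOW sets:
seed FOLLOW(S) with $
pass 1:
  S→A S: FOLLOW(A) ⊇ FIRST(S) = {a,c}; new: +{a,c}
  FOLLOW(S)={$}  FOLLOW(A)={a,c}
pass 2: — fixpoint
  FOLLOW(S)={$}  FOLLOW(A)={a,c}

FOLLOW(A) = ["a", "c"]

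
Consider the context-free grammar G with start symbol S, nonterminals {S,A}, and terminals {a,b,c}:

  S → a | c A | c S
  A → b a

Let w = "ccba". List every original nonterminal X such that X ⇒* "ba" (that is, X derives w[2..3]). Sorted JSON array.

Convert to CNF:
  S -> T2 A | T2 S | a
  A -> T0 T1
  T0 -> b
  T1 -> a
  T2 -> c

CYK fill (cells [i..j] with 2 ≤ i ≤ j ≤ 3 only):
  [2..2]={T0}  "b"  orig:{}
  [3..3]={S,T1}  "a"  orig:{S}
  [2..3]={A}  "ba"

Original NTs in T[2,3] deriving "ba": ["A"]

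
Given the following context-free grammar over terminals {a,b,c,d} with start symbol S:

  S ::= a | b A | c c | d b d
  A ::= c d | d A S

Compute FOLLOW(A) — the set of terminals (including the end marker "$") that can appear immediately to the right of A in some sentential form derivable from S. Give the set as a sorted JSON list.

FIRST iteration:
[1]
  A via A→c d: +{c}
  A via A→d A S: +{d}
  S via S→a: +{a}
  S via S→b A: +{b}
  S via S→c c: +{c}
  S via S→d b d: +{d}
  FIRST[S]={a,b,c,d}  FIRST[A]={c,d}
[2] — fixpoint
  FIRST[S]={a,b,c,d}  FIRST[A]={c,d}

FOLLOW iteration:
initialize: $ ∈ FOLLOW(S)
iter 1:
  A→d A S: FOLLOW(A) ⊇ FIRST(S) = {a,b,c,d}; new: +{a,b,c,d}
  A→d A S: FOLLOW(S) ⊇ FOLLOW(A) ⊇ {a,b,c,d}; new: +{a,b,c,d}
  S→b A: FOLLOW(A) ⊇ FOLLOW(S) ⊇ {$,a,b,c,d}; new: +{$}
  FOLLOW(S)={$,a,b,c,d}  FOLLOW(A)={$,a,b,c,d}
iter 2: (no change)
  FOLLOW(S)={$,a,b,c,d}  FOLLOW(A)={$,a,b,c,d}

FOLLOW(A) = ["$", "a", "b", "c", "d"]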